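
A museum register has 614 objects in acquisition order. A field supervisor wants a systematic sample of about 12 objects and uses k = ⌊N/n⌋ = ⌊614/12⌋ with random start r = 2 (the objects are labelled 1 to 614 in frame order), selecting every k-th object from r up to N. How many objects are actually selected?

13

k = ⌊614/12⌋ = 51
Achieved size = ⌊(614 − 2)/51⌋ + 1 = ⌊612/51⌋ + 1 = 12 + 1 = 13
(last selection: 2 + 12×51 = 614 ≤ 614; next would be 665 > 614)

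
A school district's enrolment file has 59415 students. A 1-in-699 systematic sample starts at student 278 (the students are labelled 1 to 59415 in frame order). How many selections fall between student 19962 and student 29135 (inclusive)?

13

k = 699
First selection ≥ 19962: 278 + ⌈(19962−278)/699⌉·699 = 278 + 29×699 = 20549
Last selection ≤ 29135: 278 + ⌊(29135−278)/699⌋·699 = 278 + 41×699 = 28937
Count = 41 − 29 + 1 = 13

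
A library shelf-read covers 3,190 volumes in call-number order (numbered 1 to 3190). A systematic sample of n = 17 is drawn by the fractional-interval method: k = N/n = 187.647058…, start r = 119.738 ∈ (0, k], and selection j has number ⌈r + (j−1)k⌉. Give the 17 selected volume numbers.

120, 308, 496, 683, 871, 1058, 1246, 1434, 1621, 1809, 1997, 2184, 2372, 2560, 2747, 2935, 3123

j=1: r + 0k = 119.738 → ⌈·⌉ = 120
j=2: r + 1k = 307.385058… → ⌈·⌉ = 308
j=3: r + 2k = 495.032117… → ⌈·⌉ = 496
j=4: r + 3k = 682.679176… → ⌈·⌉ = 683
j=5: r + 4k = 870.326235… → ⌈·⌉ = 871
j=6: r + 5k = 1057.973294… → ⌈·⌉ = 1058
j=7: r + 6k = 1245.620352… → ⌈·⌉ = 1246
j=8: r + 7k = 1433.267411… → ⌈·⌉ = 1434
j=9: r + 8k = 1620.914470… → ⌈·⌉ = 1621
j=10: r + 9k = 1808.561529… → ⌈·⌉ = 1809
j=11: r + 10k = 1996.208588… → ⌈·⌉ = 1997
j=12: r + 11k = 2183.855647… → ⌈·⌉ = 2184
j=13: r + 12k = 2371.502705… → ⌈·⌉ = 2372
j=14: r + 13k = 2559.149764… → ⌈·⌉ = 2560
j=15: r + 14k = 2746.796823… → ⌈·⌉ = 2747
j=16: r + 15k = 2934.443882… → ⌈·⌉ = 2935
j=17: r + 16k = 3122.090941… → ⌈·⌉ = 3123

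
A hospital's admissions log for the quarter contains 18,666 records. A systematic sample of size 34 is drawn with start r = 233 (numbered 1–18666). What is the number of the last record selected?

18350

k = 18666/34 = 549
34th selection = r + (34−1)·k = 233 + 33×549 = 233 + 18117 = 18350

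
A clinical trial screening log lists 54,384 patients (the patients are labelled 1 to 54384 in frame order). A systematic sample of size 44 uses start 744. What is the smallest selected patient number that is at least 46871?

k = 54384/44 = 1236
Steps past start: ⌈(46871 − 744)/1236⌉ = ⌈46127/1236⌉ = 38
Selected patient: 744 + 38×1236 = 47712

47712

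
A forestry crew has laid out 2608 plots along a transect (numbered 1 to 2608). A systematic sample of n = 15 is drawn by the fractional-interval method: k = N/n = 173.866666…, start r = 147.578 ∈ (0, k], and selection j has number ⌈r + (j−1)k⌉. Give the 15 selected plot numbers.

148, 322, 496, 670, 844, 1017, 1191, 1365, 1539, 1713, 1887, 2061, 2234, 2408, 2582

j=1: r + 0k = 147.578 → ⌈·⌉ = 148
j=2: r + 1k = 321.444666… → ⌈·⌉ = 322
j=3: r + 2k = 495.311333… → ⌈·⌉ = 496
j=4: r + 3k = 669.178 → ⌈·⌉ = 670
j=5: r + 4k = 843.044666… → ⌈·⌉ = 844
j=6: r + 5k = 1016.911333… → ⌈·⌉ = 1017
j=7: r + 6k = 1190.778 → ⌈·⌉ = 1191
j=8: r + 7k = 1364.644666… → ⌈·⌉ = 1365
j=9: r + 8k = 1538.511333… → ⌈·⌉ = 1539
j=10: r + 9k = 1712.378 → ⌈·⌉ = 1713
j=11: r + 10k = 1886.244666… → ⌈·⌉ = 1887
j=12: r + 11k = 2060.111333… → ⌈·⌉ = 2061
j=13: r + 12k = 2233.978 → ⌈·⌉ = 2234
j=14: r + 13k = 2407.844666… → ⌈·⌉ = 2408
j=15: r + 14k = 2581.711333… → ⌈·⌉ = 2582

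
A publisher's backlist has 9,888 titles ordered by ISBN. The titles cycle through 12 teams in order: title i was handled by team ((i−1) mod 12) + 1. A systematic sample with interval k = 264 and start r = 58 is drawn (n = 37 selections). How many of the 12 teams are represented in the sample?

Consecutive selections differ by k = 264, so their team numbers differ by 264 mod 12 = 0.
gcd(264, 12) = 12, so the sample visits 12/12 = 1 distinct residues mod 12.
Start 58 is team 10; the teams hit are 10.

1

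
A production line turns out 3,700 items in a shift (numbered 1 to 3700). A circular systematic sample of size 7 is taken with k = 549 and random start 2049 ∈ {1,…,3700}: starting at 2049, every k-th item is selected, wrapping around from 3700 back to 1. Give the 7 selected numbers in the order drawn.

Selection 1: 2049
Selection 2: 2049 + 549 = 2598
Selection 3: 2598 + 549 = 3147
Selection 4: 3147 + 549 = 3696
Selection 5: 3696 + 549 = 4245 → 4245 − 3700 = 545
Selection 6: 545 + 549 = 1094
Selection 7: 1094 + 549 = 1643

2049, 2598, 3147, 3696, 545, 1094, 1643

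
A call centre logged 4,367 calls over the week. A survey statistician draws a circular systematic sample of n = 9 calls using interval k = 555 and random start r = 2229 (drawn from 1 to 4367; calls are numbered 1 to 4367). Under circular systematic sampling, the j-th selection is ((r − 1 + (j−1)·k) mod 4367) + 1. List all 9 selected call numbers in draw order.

Selection 1: 2229
Selection 2: 2229 + 555 = 2784
Selection 3: 2784 + 555 = 3339
Selection 4: 3339 + 555 = 3894
Selection 5: 3894 + 555 = 4449 → 4449 − 4367 = 82
Selection 6: 82 + 555 = 637
Selection 7: 637 + 555 = 1192
Selection 8: 1192 + 555 = 1747
Selection 9: 1747 + 555 = 2302

2229, 2784, 3339, 3894, 82, 637, 1192, 1747, 2302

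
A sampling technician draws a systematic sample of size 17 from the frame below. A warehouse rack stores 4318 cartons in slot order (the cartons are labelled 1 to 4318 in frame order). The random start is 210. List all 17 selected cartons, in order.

210, 464, 718, 972, 1226, 1480, 1734, 1988, 2242, 2496, 2750, 3004, 3258, 3512, 3766, 4020, 4274

k = N/n = 4318/17 = 254
carton 1: 210
carton 2: 210 + 254 = 464
carton 3: 464 + 254 = 718
carton 4: 718 + 254 = 972
carton 5: 972 + 254 = 1226
carton 6: 1226 + 254 = 1480
carton 7: 1480 + 254 = 1734
carton 8: 1734 + 254 = 1988
carton 9: 1988 + 254 = 2242
carton 10: 2242 + 254 = 2496
carton 11: 2496 + 254 = 2750
carton 12: 2750 + 254 = 3004
carton 13: 3004 + 254 = 3258
carton 14: 3258 + 254 = 3512
carton 15: 3512 + 254 = 3766
carton 16: 3766 + 254 = 4020
carton 17: 4020 + 254 = 4274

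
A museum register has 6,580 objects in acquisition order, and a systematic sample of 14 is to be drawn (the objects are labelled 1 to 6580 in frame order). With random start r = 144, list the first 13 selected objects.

144, 614, 1084, 1554, 2024, 2494, 2964, 3434, 3904, 4374, 4844, 5314, 5784

k = N/n = 6580/14 = 470
object 1: 144
object 2: 144 + 470 = 614
object 3: 614 + 470 = 1084
object 4: 1084 + 470 = 1554
object 5: 1554 + 470 = 2024
object 6: 2024 + 470 = 2494
object 7: 2494 + 470 = 2964
object 8: 2964 + 470 = 3434
object 9: 3434 + 470 = 3904
object 10: 3904 + 470 = 4374
object 11: 4374 + 470 = 4844
object 12: 4844 + 470 = 5314
object 13: 5314 + 470 = 5784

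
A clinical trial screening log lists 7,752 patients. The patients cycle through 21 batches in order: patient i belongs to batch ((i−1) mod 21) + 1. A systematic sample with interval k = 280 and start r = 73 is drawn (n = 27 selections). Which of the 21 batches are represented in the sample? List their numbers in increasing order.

Consecutive selections differ by k = 280, so their batch numbers differ by 280 mod 21 = 7.
gcd(280, 21) = 7, so the sample visits 21/7 = 3 distinct residues mod 21.
Start 73 is batch 10; the batches hit are 3, 10, 17.

3, 10, 17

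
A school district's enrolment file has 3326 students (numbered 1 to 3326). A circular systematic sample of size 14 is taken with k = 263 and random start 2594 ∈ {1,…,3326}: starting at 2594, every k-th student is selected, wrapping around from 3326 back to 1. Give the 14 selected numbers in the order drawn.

Selection 1: 2594
Selection 2: 2594 + 263 = 2857
Selection 3: 2857 + 263 = 3120
Selection 4: 3120 + 263 = 3383 → 3383 − 3326 = 57
Selection 5: 57 + 263 = 320
Selection 6: 320 + 263 = 583
Selection 7: 583 + 263 = 846
Selection 8: 846 + 263 = 1109
Selection 9: 1109 + 263 = 1372
Selection 10: 1372 + 263 = 1635
Selection 11: 1635 + 263 = 1898
Selection 12: 1898 + 263 = 2161
Selection 13: 2161 + 263 = 2424
Selection 14: 2424 + 263 = 2687

2594, 2857, 3120, 57, 320, 583, 846, 1109, 1372, 1635, 1898, 2161, 2424, 2687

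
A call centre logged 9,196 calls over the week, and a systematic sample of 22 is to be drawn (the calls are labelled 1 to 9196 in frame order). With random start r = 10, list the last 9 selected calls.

5444, 5862, 6280, 6698, 7116, 7534, 7952, 8370, 8788

k = N/n = 9196/22 = 418
14th selection = 10 + 13×418 = 5444
15th: 5444 + 418 = 5862
16th: 5862 + 418 = 6280
17th: 6280 + 418 = 6698
18th: 6698 + 418 = 7116
19th: 7116 + 418 = 7534
20th: 7534 + 418 = 7952
21st: 7952 + 418 = 8370
22nd: 8370 + 418 = 8788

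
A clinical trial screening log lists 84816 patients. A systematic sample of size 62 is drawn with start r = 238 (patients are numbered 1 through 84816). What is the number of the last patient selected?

k = 84816/62 = 1368
62nd selection = r + (62−1)·k = 238 + 61×1368 = 238 + 83448 = 83686

83686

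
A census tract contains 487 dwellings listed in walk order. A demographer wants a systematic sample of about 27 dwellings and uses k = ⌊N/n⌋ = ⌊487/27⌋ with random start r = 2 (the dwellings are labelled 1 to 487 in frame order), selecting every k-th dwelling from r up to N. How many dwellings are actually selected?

27

k = ⌊487/27⌋ = 18
Achieved size = ⌊(487 − 2)/18⌋ + 1 = ⌊485/18⌋ + 1 = 26 + 1 = 27
(last selection: 2 + 26×18 = 470 ≤ 487; next would be 488 > 487)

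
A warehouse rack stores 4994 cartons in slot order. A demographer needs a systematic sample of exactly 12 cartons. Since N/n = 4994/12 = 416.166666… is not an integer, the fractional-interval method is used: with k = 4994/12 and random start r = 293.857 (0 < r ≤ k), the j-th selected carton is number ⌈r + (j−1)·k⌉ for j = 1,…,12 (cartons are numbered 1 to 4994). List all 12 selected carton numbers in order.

294, 711, 1127, 1543, 1959, 2375, 2791, 3208, 3624, 4040, 4456, 4872

j=1: r + 0k = 293.857 → ⌈·⌉ = 294
j=2: r + 1k = 710.023666… → ⌈·⌉ = 711
j=3: r + 2k = 1126.190333… → ⌈·⌉ = 1127
j=4: r + 3k = 1542.357 → ⌈·⌉ = 1543
j=5: r + 4k = 1958.523666… → ⌈·⌉ = 1959
j=6: r + 5k = 2374.690333… → ⌈·⌉ = 2375
j=7: r + 6k = 2790.857 → ⌈·⌉ = 2791
j=8: r + 7k = 3207.023666… → ⌈·⌉ = 3208
j=9: r + 8k = 3623.190333… → ⌈·⌉ = 3624
j=10: r + 9k = 4039.357 → ⌈·⌉ = 4040
j=11: r + 10k = 4455.523666… → ⌈·⌉ = 4456
j=12: r + 11k = 4871.690333… → ⌈·⌉ = 4872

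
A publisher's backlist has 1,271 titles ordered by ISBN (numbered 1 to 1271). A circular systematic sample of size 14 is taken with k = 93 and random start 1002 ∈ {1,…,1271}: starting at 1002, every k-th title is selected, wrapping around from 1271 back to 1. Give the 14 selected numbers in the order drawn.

Selection 1: 1002
Selection 2: 1002 + 93 = 1095
Selection 3: 1095 + 93 = 1188
Selection 4: 1188 + 93 = 1281 → 1281 − 1271 = 10
Selection 5: 10 + 93 = 103
Selection 6: 103 + 93 = 196
Selection 7: 196 + 93 = 289
Selection 8: 289 + 93 = 382
Selection 9: 382 + 93 = 475
Selection 10: 475 + 93 = 568
Selection 11: 568 + 93 = 661
Selection 12: 661 + 93 = 754
Selection 13: 754 + 93 = 847
Selection 14: 847 + 93 = 940

1002, 1095, 1188, 10, 103, 196, 289, 382, 475, 568, 661, 754, 847, 940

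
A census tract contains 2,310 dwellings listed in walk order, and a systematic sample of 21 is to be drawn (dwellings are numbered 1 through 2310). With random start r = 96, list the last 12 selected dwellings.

k = N/n = 2310/21 = 110
10th selection = 96 + 9×110 = 1086
11th: 1086 + 110 = 1196
12th: 1196 + 110 = 1306
13th: 1306 + 110 = 1416
14th: 1416 + 110 = 1526
15th: 1526 + 110 = 1636
16th: 1636 + 110 = 1746
17th: 1746 + 110 = 1856
18th: 1856 + 110 = 1966
19th: 1966 + 110 = 2076
20th: 2076 + 110 = 2186
21st: 2186 + 110 = 2296

1086, 1196, 1306, 1416, 1526, 1636, 1746, 1856, 1966, 2076, 2186, 2296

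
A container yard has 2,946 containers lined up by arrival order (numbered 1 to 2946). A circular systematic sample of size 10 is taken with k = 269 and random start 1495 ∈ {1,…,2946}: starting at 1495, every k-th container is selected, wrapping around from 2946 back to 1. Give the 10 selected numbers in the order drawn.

Selection 1: 1495
Selection 2: 1495 + 269 = 1764
Selection 3: 1764 + 269 = 2033
Selection 4: 2033 + 269 = 2302
Selection 5: 2302 + 269 = 2571
Selection 6: 2571 + 269 = 2840
Selection 7: 2840 + 269 = 3109 → 3109 − 2946 = 163
Selection 8: 163 + 269 = 432
Selection 9: 432 + 269 = 701
Selection 10: 701 + 269 = 970

1495, 1764, 2033, 2302, 2571, 2840, 163, 432, 701, 970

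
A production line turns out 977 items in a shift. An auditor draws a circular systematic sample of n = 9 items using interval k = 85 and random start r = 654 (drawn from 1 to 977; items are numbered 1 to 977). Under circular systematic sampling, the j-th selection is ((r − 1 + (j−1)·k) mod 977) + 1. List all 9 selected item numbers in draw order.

654, 739, 824, 909, 17, 102, 187, 272, 357

Selection 1: 654
Selection 2: 654 + 85 = 739
Selection 3: 739 + 85 = 824
Selection 4: 824 + 85 = 909
Selection 5: 909 + 85 = 994 → 994 − 977 = 17
Selection 6: 17 + 85 = 102
Selection 7: 102 + 85 = 187
Selection 8: 187 + 85 = 272
Selection 9: 272 + 85 = 357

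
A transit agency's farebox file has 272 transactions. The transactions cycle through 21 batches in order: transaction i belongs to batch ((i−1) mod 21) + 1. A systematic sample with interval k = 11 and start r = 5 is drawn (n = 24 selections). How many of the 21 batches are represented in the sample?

Consecutive selections differ by k = 11, so their batch numbers differ by 11 mod 21 = 11.
gcd(11, 21) = 1, so the sample visits 21/1 = 21 distinct residues mod 21.
Start 5 is batch 5; the batches hit are 1, 2, 3, 4, 5, 6, 7, 8, 9, 10, 11, 12, 13, 14, 15, 16, 17, 18, 19, 20, 21.

21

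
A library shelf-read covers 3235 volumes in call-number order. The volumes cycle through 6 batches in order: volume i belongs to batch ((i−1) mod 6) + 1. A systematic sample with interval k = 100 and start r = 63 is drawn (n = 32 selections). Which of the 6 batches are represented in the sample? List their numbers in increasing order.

Consecutive selections differ by k = 100, so their batch numbers differ by 100 mod 6 = 4.
gcd(100, 6) = 2, so the sample visits 6/2 = 3 distinct residues mod 6.
Start 63 is batch 3; the batches hit are 1, 3, 5.

1, 3, 5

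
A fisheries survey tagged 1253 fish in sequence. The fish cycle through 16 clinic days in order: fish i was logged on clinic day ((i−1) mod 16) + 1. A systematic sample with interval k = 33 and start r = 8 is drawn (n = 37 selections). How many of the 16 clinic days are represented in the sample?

16

Consecutive selections differ by k = 33, so their clinic day numbers differ by 33 mod 16 = 1.
gcd(33, 16) = 1, so the sample visits 16/1 = 16 distinct residues mod 16.
Start 8 is clinic day 8; the clinic days hit are 1, 2, 3, 4, 5, 6, 7, 8, 9, 10, 11, 12, 13, 14, 15, 16.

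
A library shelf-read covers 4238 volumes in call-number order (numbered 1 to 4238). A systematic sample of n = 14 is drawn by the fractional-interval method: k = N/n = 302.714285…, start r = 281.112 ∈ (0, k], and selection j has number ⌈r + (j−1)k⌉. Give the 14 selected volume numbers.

j=1: r + 0k = 281.112 → ⌈·⌉ = 282
j=2: r + 1k = 583.826285… → ⌈·⌉ = 584
j=3: r + 2k = 886.540571… → ⌈·⌉ = 887
j=4: r + 3k = 1189.254857… → ⌈·⌉ = 1190
j=5: r + 4k = 1491.969142… → ⌈·⌉ = 1492
j=6: r + 5k = 1794.683428… → ⌈·⌉ = 1795
j=7: r + 6k = 2097.397714… → ⌈·⌉ = 2098
j=8: r + 7k = 2400.112 → ⌈·⌉ = 2401
j=9: r + 8k = 2702.826285… → ⌈·⌉ = 2703
j=10: r + 9k = 3005.540571… → ⌈·⌉ = 3006
j=11: r + 10k = 3308.254857… → ⌈·⌉ = 3309
j=12: r + 11k = 3610.969142… → ⌈·⌉ = 3611
j=13: r + 12k = 3913.683428… → ⌈·⌉ = 3914
j=14: r + 13k = 4216.397714… → ⌈·⌉ = 4217

282, 584, 887, 1190, 1492, 1795, 2098, 2401, 2703, 3006, 3309, 3611, 3914, 4217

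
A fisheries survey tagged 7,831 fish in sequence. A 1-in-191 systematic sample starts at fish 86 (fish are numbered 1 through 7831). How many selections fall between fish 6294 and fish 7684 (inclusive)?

k = 191
First selection ≥ 6294: 86 + ⌈(6294−86)/191⌉·191 = 86 + 33×191 = 6389
Last selection ≤ 7684: 86 + ⌊(7684−86)/191⌋·191 = 86 + 39×191 = 7535
Count = 39 − 33 + 1 = 7

7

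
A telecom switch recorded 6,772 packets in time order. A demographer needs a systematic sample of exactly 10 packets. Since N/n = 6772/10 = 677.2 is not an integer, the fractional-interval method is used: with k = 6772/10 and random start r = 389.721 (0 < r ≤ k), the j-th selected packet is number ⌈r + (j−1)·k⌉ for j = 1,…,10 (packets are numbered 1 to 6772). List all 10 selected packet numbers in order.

j=1: r + 0k = 389.721 → ⌈·⌉ = 390
j=2: r + 1k = 1066.921 → ⌈·⌉ = 1067
j=3: r + 2k = 1744.121 → ⌈·⌉ = 1745
j=4: r + 3k = 2421.321 → ⌈·⌉ = 2422
j=5: r + 4k = 3098.521 → ⌈·⌉ = 3099
j=6: r + 5k = 3775.721 → ⌈·⌉ = 3776
j=7: r + 6k = 4452.921 → ⌈·⌉ = 4453
j=8: r + 7k = 5130.121 → ⌈·⌉ = 5131
j=9: r + 8k = 5807.321 → ⌈·⌉ = 5808
j=10: r + 9k = 6484.521 → ⌈·⌉ = 6485

390, 1067, 1745, 2422, 3099, 3776, 4453, 5131, 5808, 6485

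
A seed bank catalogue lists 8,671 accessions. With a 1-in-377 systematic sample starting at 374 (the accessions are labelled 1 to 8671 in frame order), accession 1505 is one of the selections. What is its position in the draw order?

k = 377
position = (1505 − 374)/377 + 1 = 1131/377 + 1 = 3 + 1 = 4

4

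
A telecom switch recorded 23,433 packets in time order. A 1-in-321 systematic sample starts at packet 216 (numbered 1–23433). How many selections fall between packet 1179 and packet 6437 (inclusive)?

17

k = 321
First selection ≥ 1179: 216 + ⌈(1179−216)/321⌉·321 = 216 + 3×321 = 1179
Last selection ≤ 6437: 216 + ⌊(6437−216)/321⌋·321 = 216 + 19×321 = 6315
Count = 19 − 3 + 1 = 17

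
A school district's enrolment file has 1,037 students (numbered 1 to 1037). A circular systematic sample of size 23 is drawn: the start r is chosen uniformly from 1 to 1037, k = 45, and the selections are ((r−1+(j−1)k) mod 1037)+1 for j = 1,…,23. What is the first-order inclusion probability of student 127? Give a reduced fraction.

For each position j, as r ranges over 1…1037 the j-th selection hits every student exactly once, so student 127 is selected for exactly 23 of the 1037 starts.
Inclusion probability = 23/1037.

23/1037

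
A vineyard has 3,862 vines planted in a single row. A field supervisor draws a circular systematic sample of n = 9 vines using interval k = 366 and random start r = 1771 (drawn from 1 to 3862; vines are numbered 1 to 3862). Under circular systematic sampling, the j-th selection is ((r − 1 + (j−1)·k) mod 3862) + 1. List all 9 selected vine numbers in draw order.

Selection 1: 1771
Selection 2: 1771 + 366 = 2137
Selection 3: 2137 + 366 = 2503
Selection 4: 2503 + 366 = 2869
Selection 5: 2869 + 366 = 3235
Selection 6: 3235 + 366 = 3601
Selection 7: 3601 + 366 = 3967 → 3967 − 3862 = 105
Selection 8: 105 + 366 = 471
Selection 9: 471 + 366 = 837

1771, 2137, 2503, 2869, 3235, 3601, 105, 471, 837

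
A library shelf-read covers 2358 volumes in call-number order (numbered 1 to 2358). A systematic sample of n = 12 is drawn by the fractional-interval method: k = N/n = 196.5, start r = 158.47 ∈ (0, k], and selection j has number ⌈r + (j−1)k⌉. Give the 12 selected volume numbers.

j=1: r + 0k = 158.47 → ⌈·⌉ = 159
j=2: r + 1k = 354.97 → ⌈·⌉ = 355
j=3: r + 2k = 551.47 → ⌈·⌉ = 552
j=4: r + 3k = 747.97 → ⌈·⌉ = 748
j=5: r + 4k = 944.47 → ⌈·⌉ = 945
j=6: r + 5k = 1140.97 → ⌈·⌉ = 1141
j=7: r + 6k = 1337.47 → ⌈·⌉ = 1338
j=8: r + 7k = 1533.97 → ⌈·⌉ = 1534
j=9: r + 8k = 1730.47 → ⌈·⌉ = 1731
j=10: r + 9k = 1926.97 → ⌈·⌉ = 1927
j=11: r + 10k = 2123.47 → ⌈·⌉ = 2124
j=12: r + 11k = 2319.97 → ⌈·⌉ = 2320

159, 355, 552, 748, 945, 1141, 1338, 1534, 1731, 1927, 2124, 2320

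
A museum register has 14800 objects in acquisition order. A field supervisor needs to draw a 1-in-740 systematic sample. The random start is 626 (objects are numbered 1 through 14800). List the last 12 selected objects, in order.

6546, 7286, 8026, 8766, 9506, 10246, 10986, 11726, 12466, 13206, 13946, 14686

9th selection = 626 + 8×740 = 6546
10th: 6546 + 740 = 7286
11th: 7286 + 740 = 8026
12th: 8026 + 740 = 8766
13th: 8766 + 740 = 9506
14th: 9506 + 740 = 10246
15th: 10246 + 740 = 10986
16th: 10986 + 740 = 11726
17th: 11726 + 740 = 12466
18th: 12466 + 740 = 13206
19th: 13206 + 740 = 13946
20th: 13946 + 740 = 14686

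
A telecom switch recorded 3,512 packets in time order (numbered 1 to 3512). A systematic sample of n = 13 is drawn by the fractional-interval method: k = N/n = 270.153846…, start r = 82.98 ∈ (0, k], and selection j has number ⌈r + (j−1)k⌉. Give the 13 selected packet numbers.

j=1: r + 0k = 82.98 → ⌈·⌉ = 83
j=2: r + 1k = 353.133846… → ⌈·⌉ = 354
j=3: r + 2k = 623.287692… → ⌈·⌉ = 624
j=4: r + 3k = 893.441538… → ⌈·⌉ = 894
j=5: r + 4k = 1163.595384… → ⌈·⌉ = 1164
j=6: r + 5k = 1433.749230… → ⌈·⌉ = 1434
j=7: r + 6k = 1703.903076… → ⌈·⌉ = 1704
j=8: r + 7k = 1974.056923… → ⌈·⌉ = 1975
j=9: r + 8k = 2244.210769… → ⌈·⌉ = 2245
j=10: r + 9k = 2514.364615… → ⌈·⌉ = 2515
j=11: r + 10k = 2784.518461… → ⌈·⌉ = 2785
j=12: r + 11k = 3054.672307… → ⌈·⌉ = 3055
j=13: r + 12k = 3324.826153… → ⌈·⌉ = 3325

83, 354, 624, 894, 1164, 1434, 1704, 1975, 2245, 2515, 2785, 3055, 3325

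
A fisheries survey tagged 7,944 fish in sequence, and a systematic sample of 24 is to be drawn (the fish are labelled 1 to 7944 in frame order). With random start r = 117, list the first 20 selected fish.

k = N/n = 7944/24 = 331
fish 1: 117
fish 2: 117 + 331 = 448
fish 3: 448 + 331 = 779
fish 4: 779 + 331 = 1110
fish 5: 1110 + 331 = 1441
fish 6: 1441 + 331 = 1772
fish 7: 1772 + 331 = 2103
fish 8: 2103 + 331 = 2434
fish 9: 2434 + 331 = 2765
fish 10: 2765 + 331 = 3096
fish 11: 3096 + 331 = 3427
fish 12: 3427 + 331 = 3758
fish 13: 3758 + 331 = 4089
fish 14: 4089 + 331 = 4420
fish 15: 4420 + 331 = 4751
fish 16: 4751 + 331 = 5082
fish 17: 5082 + 331 = 5413
fish 18: 5413 + 331 = 5744
fish 19: 5744 + 331 = 6075
fish 20: 6075 + 331 = 6406

117, 448, 779, 1110, 1441, 1772, 2103, 2434, 2765, 3096, 3427, 3758, 4089, 4420, 4751, 5082, 5413, 5744, 6075, 6406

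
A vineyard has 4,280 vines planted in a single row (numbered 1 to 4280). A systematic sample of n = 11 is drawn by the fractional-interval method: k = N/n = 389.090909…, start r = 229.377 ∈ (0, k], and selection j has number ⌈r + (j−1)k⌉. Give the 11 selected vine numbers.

j=1: r + 0k = 229.377 → ⌈·⌉ = 230
j=2: r + 1k = 618.467909… → ⌈·⌉ = 619
j=3: r + 2k = 1007.558818… → ⌈·⌉ = 1008
j=4: r + 3k = 1396.649727… → ⌈·⌉ = 1397
j=5: r + 4k = 1785.740636… → ⌈·⌉ = 1786
j=6: r + 5k = 2174.831545… → ⌈·⌉ = 2175
j=7: r + 6k = 2563.922454… → ⌈·⌉ = 2564
j=8: r + 7k = 2953.013363… → ⌈·⌉ = 2954
j=9: r + 8k = 3342.104272… → ⌈·⌉ = 3343
j=10: r + 9k = 3731.195181… → ⌈·⌉ = 3732
j=11: r + 10k = 4120.286090… → ⌈·⌉ = 4121

230, 619, 1008, 1397, 1786, 2175, 2564, 2954, 3343, 3732, 4121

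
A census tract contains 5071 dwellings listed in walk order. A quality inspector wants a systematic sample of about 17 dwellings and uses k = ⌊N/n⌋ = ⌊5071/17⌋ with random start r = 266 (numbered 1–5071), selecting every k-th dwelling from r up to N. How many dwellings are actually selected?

17

k = ⌊5071/17⌋ = 298
Achieved size = ⌊(5071 − 266)/298⌋ + 1 = ⌊4805/298⌋ + 1 = 16 + 1 = 17
(last selection: 266 + 16×298 = 5034 ≤ 5071; next would be 5332 > 5071)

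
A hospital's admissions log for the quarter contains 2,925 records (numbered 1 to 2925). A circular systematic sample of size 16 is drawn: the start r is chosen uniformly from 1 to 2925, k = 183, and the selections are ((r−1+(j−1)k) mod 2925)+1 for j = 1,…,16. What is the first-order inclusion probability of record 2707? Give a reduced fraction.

16/2925

For each position j, as r ranges over 1…2925 the j-th selection hits every record exactly once, so record 2707 is selected for exactly 16 of the 2925 starts.
Inclusion probability = 16/2925.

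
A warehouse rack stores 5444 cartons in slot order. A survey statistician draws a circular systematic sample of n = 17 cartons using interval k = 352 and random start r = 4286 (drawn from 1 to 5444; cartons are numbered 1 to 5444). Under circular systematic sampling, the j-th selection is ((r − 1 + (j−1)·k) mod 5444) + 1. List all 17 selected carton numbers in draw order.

4286, 4638, 4990, 5342, 250, 602, 954, 1306, 1658, 2010, 2362, 2714, 3066, 3418, 3770, 4122, 4474

Selection 1: 4286
Selection 2: 4286 + 352 = 4638
Selection 3: 4638 + 352 = 4990
Selection 4: 4990 + 352 = 5342
Selection 5: 5342 + 352 = 5694 → 5694 − 5444 = 250
Selection 6: 250 + 352 = 602
Selection 7: 602 + 352 = 954
Selection 8: 954 + 352 = 1306
Selection 9: 1306 + 352 = 1658
Selection 10: 1658 + 352 = 2010
Selection 11: 2010 + 352 = 2362
Selection 12: 2362 + 352 = 2714
Selection 13: 2714 + 352 = 3066
Selection 14: 3066 + 352 = 3418
Selection 15: 3418 + 352 = 3770
Selection 16: 3770 + 352 = 4122
Selection 17: 4122 + 352 = 4474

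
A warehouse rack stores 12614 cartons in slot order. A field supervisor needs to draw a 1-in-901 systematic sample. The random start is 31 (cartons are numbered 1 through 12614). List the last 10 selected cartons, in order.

5th selection = 31 + 4×901 = 3635
6th: 3635 + 901 = 4536
7th: 4536 + 901 = 5437
8th: 5437 + 901 = 6338
9th: 6338 + 901 = 7239
10th: 7239 + 901 = 8140
11th: 8140 + 901 = 9041
12th: 9041 + 901 = 9942
13th: 9942 + 901 = 10843
14th: 10843 + 901 = 11744

3635, 4536, 5437, 6338, 7239, 8140, 9041, 9942, 10843, 11744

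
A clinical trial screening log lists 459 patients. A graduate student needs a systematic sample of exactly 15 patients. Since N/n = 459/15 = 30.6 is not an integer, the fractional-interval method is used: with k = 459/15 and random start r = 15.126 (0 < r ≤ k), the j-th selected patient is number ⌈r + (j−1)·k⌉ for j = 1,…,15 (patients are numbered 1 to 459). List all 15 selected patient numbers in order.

16, 46, 77, 107, 138, 169, 199, 230, 260, 291, 322, 352, 383, 413, 444

j=1: r + 0k = 15.126 → ⌈·⌉ = 16
j=2: r + 1k = 45.726 → ⌈·⌉ = 46
j=3: r + 2k = 76.326 → ⌈·⌉ = 77
j=4: r + 3k = 106.926 → ⌈·⌉ = 107
j=5: r + 4k = 137.526 → ⌈·⌉ = 138
j=6: r + 5k = 168.126 → ⌈·⌉ = 169
j=7: r + 6k = 198.726 → ⌈·⌉ = 199
j=8: r + 7k = 229.326 → ⌈·⌉ = 230
j=9: r + 8k = 259.926 → ⌈·⌉ = 260
j=10: r + 9k = 290.526 → ⌈·⌉ = 291
j=11: r + 10k = 321.126 → ⌈·⌉ = 322
j=12: r + 11k = 351.726 → ⌈·⌉ = 352
j=13: r + 12k = 382.326 → ⌈·⌉ = 383
j=14: r + 13k = 412.926 → ⌈·⌉ = 413
j=15: r + 14k = 443.526 → ⌈·⌉ = 444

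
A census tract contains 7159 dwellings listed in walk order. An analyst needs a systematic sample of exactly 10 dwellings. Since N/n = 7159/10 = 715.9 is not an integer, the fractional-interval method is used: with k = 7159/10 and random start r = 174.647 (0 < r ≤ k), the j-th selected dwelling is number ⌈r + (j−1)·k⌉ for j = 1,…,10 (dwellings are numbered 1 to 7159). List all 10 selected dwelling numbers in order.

j=1: r + 0k = 174.647 → ⌈·⌉ = 175
j=2: r + 1k = 890.547 → ⌈·⌉ = 891
j=3: r + 2k = 1606.447 → ⌈·⌉ = 1607
j=4: r + 3k = 2322.347 → ⌈·⌉ = 2323
j=5: r + 4k = 3038.247 → ⌈·⌉ = 3039
j=6: r + 5k = 3754.147 → ⌈·⌉ = 3755
j=7: r + 6k = 4470.047 → ⌈·⌉ = 4471
j=8: r + 7k = 5185.947 → ⌈·⌉ = 5186
j=9: r + 8k = 5901.847 → ⌈·⌉ = 5902
j=10: r + 9k = 6617.747 → ⌈·⌉ = 6618

175, 891, 1607, 2323, 3039, 3755, 4471, 5186, 5902, 6618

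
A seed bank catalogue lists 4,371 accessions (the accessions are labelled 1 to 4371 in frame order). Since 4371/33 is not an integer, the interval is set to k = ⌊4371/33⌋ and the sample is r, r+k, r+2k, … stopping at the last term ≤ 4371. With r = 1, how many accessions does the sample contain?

k = ⌊4371/33⌋ = 132
Achieved size = ⌊(4371 − 1)/132⌋ + 1 = ⌊4370/132⌋ + 1 = 33 + 1 = 34
(last selection: 1 + 33×132 = 4357 ≤ 4371; next would be 4489 > 4371)

34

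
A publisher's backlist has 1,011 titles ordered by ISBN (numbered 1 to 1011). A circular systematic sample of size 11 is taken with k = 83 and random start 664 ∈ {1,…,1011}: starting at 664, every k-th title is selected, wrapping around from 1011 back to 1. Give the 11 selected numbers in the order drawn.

Selection 1: 664
Selection 2: 664 + 83 = 747
Selection 3: 747 + 83 = 830
Selection 4: 830 + 83 = 913
Selection 5: 913 + 83 = 996
Selection 6: 996 + 83 = 1079 → 1079 − 1011 = 68
Selection 7: 68 + 83 = 151
Selection 8: 151 + 83 = 234
Selection 9: 234 + 83 = 317
Selection 10: 317 + 83 = 400
Selection 11: 400 + 83 = 483

664, 747, 830, 913, 996, 68, 151, 234, 317, 400, 483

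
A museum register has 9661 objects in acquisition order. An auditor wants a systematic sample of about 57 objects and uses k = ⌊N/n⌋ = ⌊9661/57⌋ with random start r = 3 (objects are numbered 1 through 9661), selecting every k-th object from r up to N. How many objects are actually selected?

58

k = ⌊9661/57⌋ = 169
Achieved size = ⌊(9661 − 3)/169⌋ + 1 = ⌊9658/169⌋ + 1 = 57 + 1 = 58
(last selection: 3 + 57×169 = 9636 ≤ 9661; next would be 9805 > 9661)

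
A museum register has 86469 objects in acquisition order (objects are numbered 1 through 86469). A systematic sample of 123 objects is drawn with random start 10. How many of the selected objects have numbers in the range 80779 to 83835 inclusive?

k = 86469/123 = 703
First selection ≥ 80779: 10 + ⌈(80779−10)/703⌉·703 = 10 + 115×703 = 80855
Last selection ≤ 83835: 10 + ⌊(83835−10)/703⌋·703 = 10 + 119×703 = 83667
Count = 119 − 115 + 1 = 5

5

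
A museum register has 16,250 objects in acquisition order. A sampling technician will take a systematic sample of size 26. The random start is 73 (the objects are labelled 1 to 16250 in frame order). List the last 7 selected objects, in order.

k = N/n = 16250/26 = 625
20th selection = 73 + 19×625 = 11948
21st: 11948 + 625 = 12573
22nd: 12573 + 625 = 13198
23rd: 13198 + 625 = 13823
24th: 13823 + 625 = 14448
25th: 14448 + 625 = 15073
26th: 15073 + 625 = 15698

11948, 12573, 13198, 13823, 14448, 15073, 15698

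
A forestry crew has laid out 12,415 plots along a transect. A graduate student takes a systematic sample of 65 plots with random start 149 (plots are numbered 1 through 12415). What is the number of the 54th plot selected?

k = 12415/65 = 191
54th selection = r + (54−1)·k = 149 + 53×191 = 149 + 10123 = 10272

10272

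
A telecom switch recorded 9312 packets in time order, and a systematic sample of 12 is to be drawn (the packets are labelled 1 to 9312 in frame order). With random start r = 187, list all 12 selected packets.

187, 963, 1739, 2515, 3291, 4067, 4843, 5619, 6395, 7171, 7947, 8723

k = N/n = 9312/12 = 776
packet 1: 187
packet 2: 187 + 776 = 963
packet 3: 963 + 776 = 1739
packet 4: 1739 + 776 = 2515
packet 5: 2515 + 776 = 3291
packet 6: 3291 + 776 = 4067
packet 7: 4067 + 776 = 4843
packet 8: 4843 + 776 = 5619
packet 9: 5619 + 776 = 6395
packet 10: 6395 + 776 = 7171
packet 11: 7171 + 776 = 7947
packet 12: 7947 + 776 = 8723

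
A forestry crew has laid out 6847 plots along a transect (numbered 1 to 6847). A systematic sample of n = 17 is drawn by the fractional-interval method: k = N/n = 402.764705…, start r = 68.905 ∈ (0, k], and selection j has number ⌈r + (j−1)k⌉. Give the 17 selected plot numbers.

69, 472, 875, 1278, 1680, 2083, 2486, 2889, 3292, 3694, 4097, 4500, 4903, 5305, 5708, 6111, 6514

j=1: r + 0k = 68.905 → ⌈·⌉ = 69
j=2: r + 1k = 471.669705… → ⌈·⌉ = 472
j=3: r + 2k = 874.434411… → ⌈·⌉ = 875
j=4: r + 3k = 1277.199117… → ⌈·⌉ = 1278
j=5: r + 4k = 1679.963823… → ⌈·⌉ = 1680
j=6: r + 5k = 2082.728529… → ⌈·⌉ = 2083
j=7: r + 6k = 2485.493235… → ⌈·⌉ = 2486
j=8: r + 7k = 2888.257941… → ⌈·⌉ = 2889
j=9: r + 8k = 3291.022647… → ⌈·⌉ = 3292
j=10: r + 9k = 3693.787352… → ⌈·⌉ = 3694
j=11: r + 10k = 4096.552058… → ⌈·⌉ = 4097
j=12: r + 11k = 4499.316764… → ⌈·⌉ = 4500
j=13: r + 12k = 4902.081470… → ⌈·⌉ = 4903
j=14: r + 13k = 5304.846176… → ⌈·⌉ = 5305
j=15: r + 14k = 5707.610882… → ⌈·⌉ = 5708
j=16: r + 15k = 6110.375588… → ⌈·⌉ = 6111
j=17: r + 16k = 6513.140294… → ⌈·⌉ = 6514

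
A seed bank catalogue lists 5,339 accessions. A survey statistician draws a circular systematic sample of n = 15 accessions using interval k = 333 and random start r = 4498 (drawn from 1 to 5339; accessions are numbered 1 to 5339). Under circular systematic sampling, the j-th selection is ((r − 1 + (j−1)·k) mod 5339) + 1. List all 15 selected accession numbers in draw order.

Selection 1: 4498
Selection 2: 4498 + 333 = 4831
Selection 3: 4831 + 333 = 5164
Selection 4: 5164 + 333 = 5497 → 5497 − 5339 = 158
Selection 5: 158 + 333 = 491
Selection 6: 491 + 333 = 824
Selection 7: 824 + 333 = 1157
Selection 8: 1157 + 333 = 1490
Selection 9: 1490 + 333 = 1823
Selection 10: 1823 + 333 = 2156
Selection 11: 2156 + 333 = 2489
Selection 12: 2489 + 333 = 2822
Selection 13: 2822 + 333 = 3155
Selection 14: 3155 + 333 = 3488
Selection 15: 3488 + 333 = 3821

4498, 4831, 5164, 158, 491, 824, 1157, 1490, 1823, 2156, 2489, 2822, 3155, 3488, 3821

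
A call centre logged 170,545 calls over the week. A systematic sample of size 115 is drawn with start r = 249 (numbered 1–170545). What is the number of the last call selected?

k = 170545/115 = 1483
115th selection = r + (115−1)·k = 249 + 114×1483 = 249 + 169062 = 169311

169311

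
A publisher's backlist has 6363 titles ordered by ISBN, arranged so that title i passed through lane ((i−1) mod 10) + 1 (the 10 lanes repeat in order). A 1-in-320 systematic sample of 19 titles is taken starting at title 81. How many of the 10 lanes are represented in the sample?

Consecutive selections differ by k = 320, so their lane numbers differ by 320 mod 10 = 0.
gcd(320, 10) = 10, so the sample visits 10/10 = 1 distinct residues mod 10.
Start 81 is lane 1; the lanes hit are 1.

1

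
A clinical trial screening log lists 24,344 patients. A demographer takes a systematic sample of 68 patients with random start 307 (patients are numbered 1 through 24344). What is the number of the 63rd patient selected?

k = 24344/68 = 358
63rd selection = r + (63−1)·k = 307 + 62×358 = 307 + 22196 = 22503

22503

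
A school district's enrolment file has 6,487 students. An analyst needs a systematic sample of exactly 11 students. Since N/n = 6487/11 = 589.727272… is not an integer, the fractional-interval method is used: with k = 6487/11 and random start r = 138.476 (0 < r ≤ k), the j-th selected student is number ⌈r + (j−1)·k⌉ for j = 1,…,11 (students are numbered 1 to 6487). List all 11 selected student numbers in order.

139, 729, 1318, 1908, 2498, 3088, 3677, 4267, 4857, 5447, 6036

j=1: r + 0k = 138.476 → ⌈·⌉ = 139
j=2: r + 1k = 728.203272… → ⌈·⌉ = 729
j=3: r + 2k = 1317.930545… → ⌈·⌉ = 1318
j=4: r + 3k = 1907.657818… → ⌈·⌉ = 1908
j=5: r + 4k = 2497.385090… → ⌈·⌉ = 2498
j=6: r + 5k = 3087.112363… → ⌈·⌉ = 3088
j=7: r + 6k = 3676.839636… → ⌈·⌉ = 3677
j=8: r + 7k = 4266.566909… → ⌈·⌉ = 4267
j=9: r + 8k = 4856.294181… → ⌈·⌉ = 4857
j=10: r + 9k = 5446.021454… → ⌈·⌉ = 5447
j=11: r + 10k = 6035.748727… → ⌈·⌉ = 6036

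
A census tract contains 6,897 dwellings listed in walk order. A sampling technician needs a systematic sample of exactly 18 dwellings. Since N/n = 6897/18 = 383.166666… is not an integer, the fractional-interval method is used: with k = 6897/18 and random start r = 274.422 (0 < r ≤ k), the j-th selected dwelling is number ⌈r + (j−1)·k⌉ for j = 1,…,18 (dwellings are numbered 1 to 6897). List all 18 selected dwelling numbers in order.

275, 658, 1041, 1424, 1808, 2191, 2574, 2957, 3340, 3723, 4107, 4490, 4873, 5256, 5639, 6022, 6406, 6789

j=1: r + 0k = 274.422 → ⌈·⌉ = 275
j=2: r + 1k = 657.588666… → ⌈·⌉ = 658
j=3: r + 2k = 1040.755333… → ⌈·⌉ = 1041
j=4: r + 3k = 1423.922 → ⌈·⌉ = 1424
j=5: r + 4k = 1807.088666… → ⌈·⌉ = 1808
j=6: r + 5k = 2190.255333… → ⌈·⌉ = 2191
j=7: r + 6k = 2573.422 → ⌈·⌉ = 2574
j=8: r + 7k = 2956.588666… → ⌈·⌉ = 2957
j=9: r + 8k = 3339.755333… → ⌈·⌉ = 3340
j=10: r + 9k = 3722.922 → ⌈·⌉ = 3723
j=11: r + 10k = 4106.088666… → ⌈·⌉ = 4107
j=12: r + 11k = 4489.255333… → ⌈·⌉ = 4490
j=13: r + 12k = 4872.422 → ⌈·⌉ = 4873
j=14: r + 13k = 5255.588666… → ⌈·⌉ = 5256
j=15: r + 14k = 5638.755333… → ⌈·⌉ = 5639
j=16: r + 15k = 6021.922 → ⌈·⌉ = 6022
j=17: r + 16k = 6405.088666… → ⌈·⌉ = 6406
j=18: r + 17k = 6788.255333… → ⌈·⌉ = 6789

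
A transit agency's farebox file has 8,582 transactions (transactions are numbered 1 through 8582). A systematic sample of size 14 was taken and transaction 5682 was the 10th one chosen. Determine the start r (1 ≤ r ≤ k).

k = 8582/14 = 613
r = 5682 − (10−1)×613 = 5682 − 5517 = 165

165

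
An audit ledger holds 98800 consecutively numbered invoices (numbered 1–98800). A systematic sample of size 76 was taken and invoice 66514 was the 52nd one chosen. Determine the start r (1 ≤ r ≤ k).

214

k = 98800/76 = 1300
r = 66514 − (52−1)×1300 = 66514 − 66300 = 214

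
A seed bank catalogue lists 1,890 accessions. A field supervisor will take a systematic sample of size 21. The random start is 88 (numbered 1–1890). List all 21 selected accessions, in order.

k = N/n = 1890/21 = 90
accession 1: 88
accession 2: 88 + 90 = 178
accession 3: 178 + 90 = 268
accession 4: 268 + 90 = 358
accession 5: 358 + 90 = 448
accession 6: 448 + 90 = 538
accession 7: 538 + 90 = 628
accession 8: 628 + 90 = 718
accession 9: 718 + 90 = 808
accession 10: 808 + 90 = 898
accession 11: 898 + 90 = 988
accession 12: 988 + 90 = 1078
accession 13: 1078 + 90 = 1168
accession 14: 1168 + 90 = 1258
accession 15: 1258 + 90 = 1348
accession 16: 1348 + 90 = 1438
accession 17: 1438 + 90 = 1528
accession 18: 1528 + 90 = 1618
accession 19: 1618 + 90 = 1708
accession 20: 1708 + 90 = 1798
accession 21: 1798 + 90 = 1888

88, 178, 268, 358, 448, 538, 628, 718, 808, 898, 988, 1078, 1168, 1258, 1348, 1438, 1528, 1618, 1708, 1798, 1888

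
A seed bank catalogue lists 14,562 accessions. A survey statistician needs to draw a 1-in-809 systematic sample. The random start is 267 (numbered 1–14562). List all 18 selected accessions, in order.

267, 1076, 1885, 2694, 3503, 4312, 5121, 5930, 6739, 7548, 8357, 9166, 9975, 10784, 11593, 12402, 13211, 14020

accession 1: 267
accession 2: 267 + 809 = 1076
accession 3: 1076 + 809 = 1885
accession 4: 1885 + 809 = 2694
accession 5: 2694 + 809 = 3503
accession 6: 3503 + 809 = 4312
accession 7: 4312 + 809 = 5121
accession 8: 5121 + 809 = 5930
accession 9: 5930 + 809 = 6739
accession 10: 6739 + 809 = 7548
accession 11: 7548 + 809 = 8357
accession 12: 8357 + 809 = 9166
accession 13: 9166 + 809 = 9975
accession 14: 9975 + 809 = 10784
accession 15: 10784 + 809 = 11593
accession 16: 11593 + 809 = 12402
accession 17: 12402 + 809 = 13211
accession 18: 13211 + 809 = 14020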